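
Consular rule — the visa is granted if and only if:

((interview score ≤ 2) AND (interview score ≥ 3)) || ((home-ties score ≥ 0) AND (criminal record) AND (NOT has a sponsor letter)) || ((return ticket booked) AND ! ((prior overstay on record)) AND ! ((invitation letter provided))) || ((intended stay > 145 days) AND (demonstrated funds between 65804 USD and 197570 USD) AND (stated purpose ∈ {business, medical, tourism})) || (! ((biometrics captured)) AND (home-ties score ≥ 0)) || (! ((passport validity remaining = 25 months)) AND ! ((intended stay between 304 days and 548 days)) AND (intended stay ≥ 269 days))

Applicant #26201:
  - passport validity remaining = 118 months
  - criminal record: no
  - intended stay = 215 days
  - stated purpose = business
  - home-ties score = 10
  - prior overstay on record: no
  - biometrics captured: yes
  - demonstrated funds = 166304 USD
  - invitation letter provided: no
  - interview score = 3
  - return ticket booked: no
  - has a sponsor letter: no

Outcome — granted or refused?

Atomic conditions:
  interview score ≤ 2: 3 ≤ 2 is false
  interview score ≥ 3: 3 ≥ 3 is true
  home-ties score ≥ 0: 10 ≥ 0 is true
  criminal record: no → false
  NOT has a sponsor letter: no → true
  return ticket booked: no → false
  prior overstay on record: no → false
  invitation letter provided: no → false
  intended stay > 145 days: 215 > 145 is true
  demonstrated funds between 65804 USD and 197570 USD: 166304 in [65804, 197570] is true
  stated purpose ∈ {business, medical, tourism}: business is in the set → true
  biometrics captured: yes → true
  passport validity remaining = 25 months: 118 == 25 is false
  intended stay between 304 days and 548 days: 215 in [304, 548] is false
  intended stay ≥ 269 days: 215 ≥ 269 is false
Combine:
[1] false AND true = false
[2] true AND false AND true = false
[3.2] NOT false = true
[3.3] NOT false = true
[3] false AND true AND true = false
[4] true AND true AND true = true
[5.1] NOT true = false
[5] false AND true = false
[6.1] NOT false = true
[6.2] NOT false = true
[6] true AND true AND false = false
[root] false OR false OR false OR true OR false OR false = true
Overall: true → granted

Granted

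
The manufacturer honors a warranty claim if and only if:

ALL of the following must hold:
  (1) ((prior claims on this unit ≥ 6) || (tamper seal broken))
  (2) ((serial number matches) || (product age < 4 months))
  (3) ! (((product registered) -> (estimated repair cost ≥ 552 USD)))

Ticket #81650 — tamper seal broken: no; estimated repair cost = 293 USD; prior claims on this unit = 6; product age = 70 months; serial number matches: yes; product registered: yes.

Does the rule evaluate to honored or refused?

Atomic conditions:
  prior claims on this unit ≥ 6: 6 ≥ 6 is true
  tamper seal broken: no → false
  serial number matches: yes → true
  product age < 4 months: 70 < 4 is false
  product registered: yes → true
  estimated repair cost ≥ 552 USD: 293 ≥ 552 is false
Combine:
[1] true OR false = true
[2] true OR false = true
[3.1] true → false = false
[3] NOT false = true
[root] true AND true AND true = true
Overall: true → honored

Honored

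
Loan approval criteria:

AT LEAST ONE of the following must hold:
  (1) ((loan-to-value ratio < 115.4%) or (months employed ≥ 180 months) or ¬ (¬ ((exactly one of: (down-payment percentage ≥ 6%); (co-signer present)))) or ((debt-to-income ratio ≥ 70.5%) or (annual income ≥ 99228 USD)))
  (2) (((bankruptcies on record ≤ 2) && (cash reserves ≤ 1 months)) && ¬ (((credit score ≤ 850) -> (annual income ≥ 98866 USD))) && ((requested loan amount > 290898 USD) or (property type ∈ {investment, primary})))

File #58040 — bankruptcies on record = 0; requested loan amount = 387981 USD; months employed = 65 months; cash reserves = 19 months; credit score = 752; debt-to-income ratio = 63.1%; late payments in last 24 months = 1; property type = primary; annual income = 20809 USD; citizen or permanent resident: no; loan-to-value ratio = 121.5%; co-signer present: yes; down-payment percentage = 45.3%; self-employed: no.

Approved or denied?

Atomic conditions:
  loan-to-value ratio < 115.4%: 121.5 < 115.4 is false
  months employed ≥ 180 months: 65 ≥ 180 is false
  down-payment percentage ≥ 6%: 45.3 ≥ 6 is true
  co-signer present: yes → true
  debt-to-income ratio ≥ 70.5%: 63.1 ≥ 70.5 is false
  annual income ≥ 99228 USD: 20809 ≥ 99228 is false
  bankruptcies on record ≤ 2: 0 ≤ 2 is true
  cash reserves ≤ 1 months: 19 ≤ 1 is false
  credit score ≤ 850: 752 ≤ 850 is true
  annual income ≥ 98866 USD: 20809 ≥ 98866 is false
  requested loan amount > 290898 USD: 387981 > 290898 is true
  property type ∈ {investment, primary}: primary is in the set → true
Combine:
[1.3.1.1] exactly-one(true, true) = false
[1.3.1] NOT false = true
[1.3] NOT true = false
[1.4] false OR false = false
[1] false OR false OR false OR false = false
[2.1] true AND false = false
[2.2.1] true → false = false
[2.2] NOT false = true
[2.3] true OR true = true
[2] false AND true AND true = false
[root] false OR false = false
Overall: false → denied

Denied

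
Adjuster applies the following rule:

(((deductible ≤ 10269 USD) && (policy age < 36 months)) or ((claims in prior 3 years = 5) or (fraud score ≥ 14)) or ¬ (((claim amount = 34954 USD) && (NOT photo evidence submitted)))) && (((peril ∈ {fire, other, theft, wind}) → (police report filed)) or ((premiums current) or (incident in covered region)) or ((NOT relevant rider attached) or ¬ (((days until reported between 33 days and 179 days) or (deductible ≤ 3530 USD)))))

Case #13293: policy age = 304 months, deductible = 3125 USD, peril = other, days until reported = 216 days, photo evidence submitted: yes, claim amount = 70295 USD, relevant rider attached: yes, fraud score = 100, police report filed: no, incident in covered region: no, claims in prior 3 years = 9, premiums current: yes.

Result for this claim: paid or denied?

Atomic conditions:
  deductible ≤ 10269 USD: 3125 ≤ 10269 is true
  policy age < 36 months: 304 < 36 is false
  claims in prior 3 years = 5: 9 == 5 is false
  fraud score ≥ 14: 100 ≥ 14 is true
  claim amount = 34954 USD: 70295 == 34954 is false
  NOT photo evidence submitted: yes → false
  peril ∈ {fire, other, theft, wind}: other is in the set → true
  police report filed: no → false
  premiums current: yes → true
  incident in covered region: no → false
  NOT relevant rider attached: yes → false
  days until reported between 33 days and 179 days: 216 in [33, 179] is false
  deductible ≤ 3530 USD: 3125 ≤ 3530 is true
Combine:
[1.1] true AND false = false
[1.2] false OR true = true
[1.3.1] false AND false = false
[1.3] NOT false = true
[1] false OR true OR true = true
[2.1] true → false = false
[2.2] true OR false = true
[2.3.2.1] false OR true = true
[2.3.2] NOT true = false
[2.3] false OR false = false
[2] false OR true OR false = true
[root] true AND true = true
Overall: true → paid

Paid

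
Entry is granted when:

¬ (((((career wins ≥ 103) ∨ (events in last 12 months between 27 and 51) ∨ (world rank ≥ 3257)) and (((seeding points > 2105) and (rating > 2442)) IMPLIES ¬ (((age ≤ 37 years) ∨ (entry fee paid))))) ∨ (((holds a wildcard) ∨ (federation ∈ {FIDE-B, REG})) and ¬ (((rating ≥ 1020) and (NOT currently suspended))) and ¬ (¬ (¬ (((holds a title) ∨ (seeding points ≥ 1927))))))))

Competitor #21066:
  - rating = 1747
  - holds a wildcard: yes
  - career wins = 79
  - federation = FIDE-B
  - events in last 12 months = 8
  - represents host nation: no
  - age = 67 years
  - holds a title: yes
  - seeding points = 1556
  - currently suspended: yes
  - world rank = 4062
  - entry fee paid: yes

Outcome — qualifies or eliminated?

Atomic conditions:
  career wins ≥ 103: 79 ≥ 103 is false
  events in last 12 months between 27 and 51: 8 in [27, 51] is false
  world rank ≥ 3257: 4062 ≥ 3257 is true
  seeding points > 2105: 1556 > 2105 is false
  rating > 2442: 1747 > 2442 is false
  age ≤ 37 years: 67 ≤ 37 is false
  entry fee paid: yes → true
  holds a wildcard: yes → true
  federation ∈ {FIDE-B, REG}: FIDE-B is in the set → true
  rating ≥ 1020: 1747 ≥ 1020 is true
  NOT currently suspended: yes → false
  holds a title: yes → true
  seeding points ≥ 1927: 1556 ≥ 1927 is false
Combine:
[1.1.1] false OR false OR true = true
[1.1.2.1] false AND false = false
[1.1.2.2.1] false OR true = true
[1.1.2.2] NOT true = false
[1.1.2] false → false (antecedent false ⇒ implication holds) = true
[1.1] true AND true = true
[1.2.1] true OR true = true
[1.2.2.1] true AND false = false
[1.2.2] NOT false = true
[1.2.3.1.1.1] true OR false = true
[1.2.3.1.1] NOT true = false
[1.2.3.1] NOT false = true
[1.2.3] NOT true = false
[1.2] true AND true AND false = false
[1] true OR false = true
[root] NOT true = false
Overall: false → eliminated

Eliminated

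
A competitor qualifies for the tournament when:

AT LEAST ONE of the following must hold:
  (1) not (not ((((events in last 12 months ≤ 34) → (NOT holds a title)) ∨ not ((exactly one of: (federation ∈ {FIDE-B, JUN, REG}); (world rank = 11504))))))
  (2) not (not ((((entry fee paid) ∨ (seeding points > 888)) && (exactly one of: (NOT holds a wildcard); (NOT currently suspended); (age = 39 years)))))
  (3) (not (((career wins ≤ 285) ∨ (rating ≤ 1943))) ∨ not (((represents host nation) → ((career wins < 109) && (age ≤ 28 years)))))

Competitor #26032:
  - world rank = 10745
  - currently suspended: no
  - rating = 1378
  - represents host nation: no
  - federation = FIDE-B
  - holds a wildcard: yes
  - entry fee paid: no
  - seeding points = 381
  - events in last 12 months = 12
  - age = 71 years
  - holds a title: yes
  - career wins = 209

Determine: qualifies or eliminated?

Eliminated

Atomic conditions:
  events in last 12 months ≤ 34: 12 ≤ 34 is true
  NOT holds a title: yes → false
  federation ∈ {FIDE-B, JUN, REG}: FIDE-B is in the set → true
  world rank = 11504: 10745 == 11504 is false
  entry fee paid: no → false
  seeding points > 888: 381 > 888 is false
  NOT holds a wildcard: yes → false
  NOT currently suspended: no → true
  age = 39 years: 71 == 39 is false
  career wins ≤ 285: 209 ≤ 285 is true
  rating ≤ 1943: 1378 ≤ 1943 is true
  represents host nation: no → false
  career wins < 109: 209 < 109 is false
  age ≤ 28 years: 71 ≤ 28 is false
Combine:
[1.1.1.1] true → false = false
[1.1.1.2.1] exactly-one(true, false) = true
[1.1.1.2] NOT true = false
[1.1.1] false OR false = false
[1.1] NOT false = true
[1] NOT true = false
[2.1.1.1] false OR false = false
[2.1.1.2] exactly-one(false, true, false) = true
[2.1.1] false AND true = false
[2.1] NOT false = true
[2] NOT true = false
[3.1.1] true OR true = true
[3.1] NOT true = false
[3.2.1.2] false AND false = false
[3.2.1] false → false (antecedent false ⇒ implication holds) = true
[3.2] NOT true = false
[3] false OR false = false
[root] false OR false OR false = false
Overall: false → eliminated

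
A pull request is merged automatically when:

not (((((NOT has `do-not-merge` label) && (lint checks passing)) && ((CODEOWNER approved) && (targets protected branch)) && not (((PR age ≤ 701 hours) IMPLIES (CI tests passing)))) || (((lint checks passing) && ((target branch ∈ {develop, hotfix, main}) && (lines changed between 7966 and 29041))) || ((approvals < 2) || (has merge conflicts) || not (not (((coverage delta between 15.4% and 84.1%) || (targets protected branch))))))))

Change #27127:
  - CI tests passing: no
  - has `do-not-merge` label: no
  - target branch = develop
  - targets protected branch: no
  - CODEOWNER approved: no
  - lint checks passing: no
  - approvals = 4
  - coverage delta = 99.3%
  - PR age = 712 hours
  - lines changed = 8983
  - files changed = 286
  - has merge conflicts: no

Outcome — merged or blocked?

Merged

Atomic conditions:
  NOT has `do-not-merge` label: no → true
  lint checks passing: no → false
  CODEOWNER approved: no → false
  targets protected branch: no → false
  PR age ≤ 701 hours: 712 ≤ 701 is false
  CI tests passing: no → false
  target branch ∈ {develop, hotfix, main}: develop is in the set → true
  lines changed between 7966 and 29041: 8983 in [7966, 29041] is true
  approvals < 2: 4 < 2 is false
  has merge conflicts: no → false
  coverage delta between 15.4% and 84.1%: 99.3 in [15.4, 84.1] is false
Combine:
[1.1.1] true AND false = false
[1.1.2] false AND false = false
[1.1.3.1] false → false (antecedent false ⇒ implication holds) = true
[1.1.3] NOT true = false
[1.1] false AND false AND false = false
[1.2.1.2] true AND true = true
[1.2.1] false AND true = false
[1.2.2.3.1.1] false OR false = false
[1.2.2.3.1] NOT false = true
[1.2.2.3] NOT true = false
[1.2.2] false OR false OR false = false
[1.2] false OR false = false
[1] false OR false = false
[root] NOT false = true
Overall: true → merged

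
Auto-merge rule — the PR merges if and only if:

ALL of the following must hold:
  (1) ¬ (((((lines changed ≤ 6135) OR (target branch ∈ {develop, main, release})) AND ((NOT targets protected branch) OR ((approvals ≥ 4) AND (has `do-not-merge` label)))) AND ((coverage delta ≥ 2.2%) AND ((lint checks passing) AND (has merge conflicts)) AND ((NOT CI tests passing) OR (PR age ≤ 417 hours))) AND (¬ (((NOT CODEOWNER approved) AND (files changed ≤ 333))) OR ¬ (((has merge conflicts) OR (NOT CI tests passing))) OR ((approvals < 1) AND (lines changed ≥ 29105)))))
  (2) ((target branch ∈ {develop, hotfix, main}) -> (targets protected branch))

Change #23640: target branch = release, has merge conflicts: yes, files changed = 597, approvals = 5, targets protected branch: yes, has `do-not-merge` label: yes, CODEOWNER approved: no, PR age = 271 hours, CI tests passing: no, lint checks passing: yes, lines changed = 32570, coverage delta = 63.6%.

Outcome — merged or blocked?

Blocked

Atomic conditions:
  lines changed ≤ 6135: 32570 ≤ 6135 is false
  target branch ∈ {develop, main, release}: release is in the set → true
  NOT targets protected branch: yes → false
  approvals ≥ 4: 5 ≥ 4 is true
  has `do-not-merge` label: yes → true
  coverage delta ≥ 2.2%: 63.6 ≥ 2.2 is true
  lint checks passing: yes → true
  has merge conflicts: yes → true
  NOT CI tests passing: no → true
  PR age ≤ 417 hours: 271 ≤ 417 is true
  NOT CODEOWNER approved: no → true
  files changed ≤ 333: 597 ≤ 333 is false
  approvals < 1: 5 < 1 is false
  lines changed ≥ 29105: 32570 ≥ 29105 is true
  target branch ∈ {develop, hotfix, main}: release is not in the set → false
  targets protected branch: yes → true
Combine:
[1.1.1.1] false OR true = true
[1.1.1.2.2] true AND true = true
[1.1.1.2] false OR true = true
[1.1.1] true AND true = true
[1.1.2.2] true AND true = true
[1.1.2.3] true OR true = true
[1.1.2] true AND true AND true = true
[1.1.3.1.1] true AND false = false
[1.1.3.1] NOT false = true
[1.1.3.2.1] true OR true = true
[1.1.3.2] NOT true = false
[1.1.3.3] false AND true = false
[1.1.3] true OR false OR false = true
[1.1] true AND true AND true = true
[1] NOT true = false
[2] false → true (antecedent false ⇒ implication holds) = true
[root] false AND true = false
Overall: false → blocked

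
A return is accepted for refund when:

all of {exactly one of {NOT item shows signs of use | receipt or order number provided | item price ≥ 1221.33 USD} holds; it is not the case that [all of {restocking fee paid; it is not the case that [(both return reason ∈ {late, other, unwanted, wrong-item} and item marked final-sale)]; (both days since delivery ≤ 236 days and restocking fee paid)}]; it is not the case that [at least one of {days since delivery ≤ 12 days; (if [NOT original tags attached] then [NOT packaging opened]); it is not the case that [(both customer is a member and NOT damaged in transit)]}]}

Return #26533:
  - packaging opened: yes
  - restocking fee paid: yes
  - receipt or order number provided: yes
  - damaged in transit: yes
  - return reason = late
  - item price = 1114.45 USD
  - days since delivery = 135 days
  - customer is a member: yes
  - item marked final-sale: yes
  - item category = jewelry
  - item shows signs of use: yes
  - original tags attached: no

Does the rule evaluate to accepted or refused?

Refused

Atomic conditions:
  NOT item shows signs of use: yes → false
  receipt or order number provided: yes → true
  item price ≥ 1221.33 USD: 1114.45 ≥ 1221.33 is false
  restocking fee paid: yes → true
  return reason ∈ {late, other, unwanted, wrong-item}: late is in the set → true
  item marked final-sale: yes → true
  days since delivery ≤ 236 days: 135 ≤ 236 is true
  days since delivery ≤ 12 days: 135 ≤ 12 is false
  NOT original tags attached: no → true
  NOT packaging opened: yes → false
  customer is a member: yes → true
  NOT damaged in transit: yes → false
Combine:
[1] exactly-one(false, true, false) = true
[2.1.2.1] true AND true = true
[2.1.2] NOT true = false
[2.1.3] true AND true = true
[2.1] true AND false AND true = false
[2] NOT false = true
[3.1.2] true → false = false
[3.1.3.1] true AND false = false
[3.1.3] NOT false = true
[3.1] false OR false OR true = true
[3] NOT true = false
[root] true AND true AND false = false
Overall: false → refused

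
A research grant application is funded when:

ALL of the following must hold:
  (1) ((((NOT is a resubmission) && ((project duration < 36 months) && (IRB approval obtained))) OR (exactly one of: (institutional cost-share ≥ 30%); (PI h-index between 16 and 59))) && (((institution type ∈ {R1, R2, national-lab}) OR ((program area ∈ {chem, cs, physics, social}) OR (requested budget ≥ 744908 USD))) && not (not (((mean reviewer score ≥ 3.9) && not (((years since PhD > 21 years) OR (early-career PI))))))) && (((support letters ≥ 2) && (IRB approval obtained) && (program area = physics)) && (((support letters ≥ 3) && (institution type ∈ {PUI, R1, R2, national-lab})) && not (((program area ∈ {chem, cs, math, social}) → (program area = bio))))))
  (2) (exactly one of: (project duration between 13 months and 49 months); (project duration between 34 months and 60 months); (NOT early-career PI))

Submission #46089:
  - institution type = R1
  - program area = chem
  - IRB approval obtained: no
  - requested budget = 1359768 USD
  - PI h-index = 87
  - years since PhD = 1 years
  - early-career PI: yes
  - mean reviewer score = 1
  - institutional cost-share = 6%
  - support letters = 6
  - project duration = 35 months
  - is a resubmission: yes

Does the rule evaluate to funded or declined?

Declined

Atomic conditions:
  NOT is a resubmission: yes → false
  project duration < 36 months: 35 < 36 is true
  IRB approval obtained: no → false
  institutional cost-share ≥ 30%: 6 ≥ 30 is false
  PI h-index between 16 and 59: 87 in [16, 59] is false
  institution type ∈ {R1, R2, national-lab}: R1 is in the set → true
  program area ∈ {chem, cs, physics, social}: chem is in the set → true
  requested budget ≥ 744908 USD: 1359768 ≥ 744908 is true
  mean reviewer score ≥ 3.9: 1 ≥ 3.9 is false
  years since PhD > 21 years: 1 > 21 is false
  early-career PI: yes → true
  support letters ≥ 2: 6 ≥ 2 is true
  program area = physics: chem == physics is false
  support letters ≥ 3: 6 ≥ 3 is true
  institution type ∈ {PUI, R1, R2, national-lab}: R1 is in the set → true
  program area ∈ {chem, cs, math, social}: chem is in the set → true
  program area = bio: chem == bio is false
  project duration between 13 months and 49 months: 35 in [13, 49] is true
  project duration between 34 months and 60 months: 35 in [34, 60] is true
  NOT early-career PI: yes → false
Combine:
[1.1.1.2] true AND false = false
[1.1.1] false AND false = false
[1.1.2] exactly-one(false, false) = false
[1.1] false OR false = false
[1.2.1.2] true OR true = true
[1.2.1] true OR true = true
[1.2.2.1.1.2.1] false OR true = true
[1.2.2.1.1.2] NOT true = false
[1.2.2.1.1] false AND false = false
[1.2.2.1] NOT false = true
[1.2.2] NOT true = false
[1.2] true AND false = false
[1.3.1] true AND false AND false = false
[1.3.2.1] true AND true = true
[1.3.2.2.1] true → false = false
[1.3.2.2] NOT false = true
[1.3.2] true AND true = true
[1.3] false AND true = false
[1] false AND false AND false = false
[2] exactly-one(true, true, false) = false
[root] false AND false = false
Overall: false → declined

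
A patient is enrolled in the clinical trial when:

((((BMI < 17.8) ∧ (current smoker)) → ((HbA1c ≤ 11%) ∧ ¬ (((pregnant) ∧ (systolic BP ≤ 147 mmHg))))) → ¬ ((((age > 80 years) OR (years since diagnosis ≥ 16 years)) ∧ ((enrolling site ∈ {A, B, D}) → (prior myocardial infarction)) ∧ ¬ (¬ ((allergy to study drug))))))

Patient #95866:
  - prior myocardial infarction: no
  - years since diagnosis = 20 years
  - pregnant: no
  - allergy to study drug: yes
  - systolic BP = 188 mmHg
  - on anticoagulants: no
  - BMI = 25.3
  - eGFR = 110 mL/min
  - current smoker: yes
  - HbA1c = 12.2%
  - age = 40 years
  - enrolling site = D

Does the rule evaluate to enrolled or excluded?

Enrolled

Atomic conditions:
  BMI < 17.8: 25.3 < 17.8 is false
  current smoker: yes → true
  HbA1c ≤ 11%: 12.2 ≤ 11 is false
  pregnant: no → false
  systolic BP ≤ 147 mmHg: 188 ≤ 147 is false
  age > 80 years: 40 > 80 is false
  years since diagnosis ≥ 16 years: 20 ≥ 16 is true
  enrolling site ∈ {A, B, D}: D is in the set → true
  prior myocardial infarction: no → false
  allergy to study drug: yes → true
Combine:
[1.1] false AND true = false
[1.2.2.1] false AND false = false
[1.2.2] NOT false = true
[1.2] false AND true = false
[1] false → false (antecedent false ⇒ implication holds) = true
[2.1.1] false OR true = true
[2.1.2] true → false = false
[2.1.3.1] NOT true = false
[2.1.3] NOT false = true
[2.1] true AND false AND true = false
[2] NOT false = true
[root] true → true = true
Overall: true → enrolled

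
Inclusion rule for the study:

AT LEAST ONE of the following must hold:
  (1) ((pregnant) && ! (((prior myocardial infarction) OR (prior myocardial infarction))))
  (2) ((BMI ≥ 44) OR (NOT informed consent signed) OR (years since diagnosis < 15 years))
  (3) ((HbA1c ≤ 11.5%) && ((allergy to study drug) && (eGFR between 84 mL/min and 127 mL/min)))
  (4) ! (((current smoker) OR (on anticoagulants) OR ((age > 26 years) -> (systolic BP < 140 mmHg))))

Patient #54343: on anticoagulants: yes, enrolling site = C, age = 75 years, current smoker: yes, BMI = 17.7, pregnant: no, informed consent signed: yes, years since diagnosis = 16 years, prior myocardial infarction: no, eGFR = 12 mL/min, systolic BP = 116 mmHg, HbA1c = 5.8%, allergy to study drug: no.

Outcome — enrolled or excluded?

Excluded

Atomic conditions:
  pregnant: no → false
  prior myocardial infarction: no → false
  BMI ≥ 44: 17.7 ≥ 44 is false
  NOT informed consent signed: yes → false
  years since diagnosis < 15 years: 16 < 15 is false
  HbA1c ≤ 11.5%: 5.8 ≤ 11.5 is true
  allergy to study drug: no → false
  eGFR between 84 mL/min and 127 mL/min: 12 in [84, 127] is false
  current smoker: yes → true
  on anticoagulants: yes → true
  age > 26 years: 75 > 26 is true
  systolic BP < 140 mmHg: 116 < 140 is true
Combine:
[1.2.1] false OR false = false
[1.2] NOT false = true
[1] false AND true = false
[2] false OR false OR false = false
[3.2] false AND false = false
[3] true AND false = false
[4.1.3] true → true = true
[4.1] true OR true OR true = true
[4] NOT true = false
[root] false OR false OR false OR false = false
Overall: false → excluded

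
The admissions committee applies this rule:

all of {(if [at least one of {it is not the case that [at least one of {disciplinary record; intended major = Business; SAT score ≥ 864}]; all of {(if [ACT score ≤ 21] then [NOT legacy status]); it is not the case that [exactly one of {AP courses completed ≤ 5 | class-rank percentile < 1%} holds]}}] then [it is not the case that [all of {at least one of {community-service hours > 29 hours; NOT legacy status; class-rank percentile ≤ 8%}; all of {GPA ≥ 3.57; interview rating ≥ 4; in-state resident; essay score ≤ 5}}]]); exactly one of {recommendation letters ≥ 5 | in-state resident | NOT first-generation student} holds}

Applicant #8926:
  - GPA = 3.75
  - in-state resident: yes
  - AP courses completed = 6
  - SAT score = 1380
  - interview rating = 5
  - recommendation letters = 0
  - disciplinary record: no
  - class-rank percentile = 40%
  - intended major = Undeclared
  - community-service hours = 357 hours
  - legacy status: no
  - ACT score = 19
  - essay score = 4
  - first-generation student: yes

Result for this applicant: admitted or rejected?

Rejected

Atomic conditions:
  disciplinary record: no → false
  intended major = Business: Undeclared == Business is false
  SAT score ≥ 864: 1380 ≥ 864 is true
  ACT score ≤ 21: 19 ≤ 21 is true
  NOT legacy status: no → true
  AP courses completed ≤ 5: 6 ≤ 5 is false
  class-rank percentile < 1%: 40 < 1 is false
  community-service hours > 29 hours: 357 > 29 is true
  class-rank percentile ≤ 8%: 40 ≤ 8 is false
  GPA ≥ 3.57: 3.75 ≥ 3.57 is true
  interview rating ≥ 4: 5 ≥ 4 is true
  in-state resident: yes → true
  essay score ≤ 5: 4 ≤ 5 is true
  recommendation letters ≥ 5: 0 ≥ 5 is false
  NOT first-generation student: yes → false
Combine:
[1.1.1.1] false OR false OR true = true
[1.1.1] NOT true = false
[1.1.2.1] true → true = true
[1.1.2.2.1] exactly-one(false, false) = false
[1.1.2.2] NOT false = true
[1.1.2] true AND true = true
[1.1] false OR true = true
[1.2.1.1] true OR true OR false = true
[1.2.1.2] true AND true AND true AND true = true
[1.2.1] true AND true = true
[1.2] NOT true = false
[1] true → false = false
[2] exactly-one(false, true, false) = true
[root] false AND true = false
Overall: false → rejected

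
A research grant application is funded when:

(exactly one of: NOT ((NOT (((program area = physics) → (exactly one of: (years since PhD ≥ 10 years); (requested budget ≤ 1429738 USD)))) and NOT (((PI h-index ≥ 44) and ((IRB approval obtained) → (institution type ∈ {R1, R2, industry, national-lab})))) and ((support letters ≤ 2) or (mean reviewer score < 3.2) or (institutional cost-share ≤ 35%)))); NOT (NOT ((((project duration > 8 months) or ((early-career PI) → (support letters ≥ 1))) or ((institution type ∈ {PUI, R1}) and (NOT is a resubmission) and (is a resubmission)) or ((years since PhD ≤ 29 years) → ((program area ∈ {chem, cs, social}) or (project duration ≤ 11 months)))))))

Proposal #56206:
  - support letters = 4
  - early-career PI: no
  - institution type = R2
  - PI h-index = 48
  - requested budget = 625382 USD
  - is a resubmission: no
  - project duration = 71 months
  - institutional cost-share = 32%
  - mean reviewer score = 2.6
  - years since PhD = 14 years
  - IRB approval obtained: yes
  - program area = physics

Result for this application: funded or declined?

Atomic conditions:
  program area = physics: physics == physics is true
  years since PhD ≥ 10 years: 14 ≥ 10 is true
  requested budget ≤ 1429738 USD: 625382 ≤ 1429738 is true
  PI h-index ≥ 44: 48 ≥ 44 is true
  IRB approval obtained: yes → true
  institution type ∈ {R1, R2, industry, national-lab}: R2 is in the set → true
  support letters ≤ 2: 4 ≤ 2 is false
  mean reviewer score < 3.2: 2.6 < 3.2 is true
  institutional cost-share ≤ 35%: 32 ≤ 35 is true
  project duration > 8 months: 71 > 8 is true
  early-career PI: no → false
  support letters ≥ 1: 4 ≥ 1 is true
  institution type ∈ {PUI, R1}: R2 is not in the set → false
  NOT is a resubmission: no → true
  is a resubmission: no → false
  years since PhD ≤ 29 years: 14 ≤ 29 is true
  program area ∈ {chem, cs, social}: physics is not in the set → false
  project duration ≤ 11 months: 71 ≤ 11 is false
Combine:
[1.1.1.1.2] exactly-one(true, true) = false
[1.1.1.1] true → false = false
[1.1.1] NOT false = true
[1.1.2.1.2] true → true = true
[1.1.2.1] true AND true = true
[1.1.2] NOT true = false
[1.1.3] false OR true OR true = true
[1.1] true AND false AND true = false
[1] NOT false = true
[2.1.1.1.2] false → true (antecedent false ⇒ implication holds) = true
[2.1.1.1] true OR true = true
[2.1.1.2] false AND true AND false = false
[2.1.1.3.2] false OR false = false
[2.1.1.3] true → false = false
[2.1.1] true OR false OR false = true
[2.1] NOT true = false
[2] NOT false = true
[root] exactly-one(true, true) = false
Overall: false → declined

Declined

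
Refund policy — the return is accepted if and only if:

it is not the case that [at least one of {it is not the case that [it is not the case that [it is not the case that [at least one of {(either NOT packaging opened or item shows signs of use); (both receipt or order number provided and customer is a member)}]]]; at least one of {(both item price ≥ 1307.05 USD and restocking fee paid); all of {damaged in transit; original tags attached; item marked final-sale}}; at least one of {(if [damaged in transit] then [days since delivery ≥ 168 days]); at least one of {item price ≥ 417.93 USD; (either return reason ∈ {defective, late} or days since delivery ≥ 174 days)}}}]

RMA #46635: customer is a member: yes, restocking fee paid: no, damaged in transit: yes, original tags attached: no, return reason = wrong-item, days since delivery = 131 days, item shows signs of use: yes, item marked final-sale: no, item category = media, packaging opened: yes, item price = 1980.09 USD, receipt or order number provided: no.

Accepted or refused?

Refused

Atomic conditions:
  NOT packaging opened: yes → false
  item shows signs of use: yes → true
  receipt or order number provided: no → false
  customer is a member: yes → true
  item price ≥ 1307.05 USD: 1980.09 ≥ 1307.05 is true
  restocking fee paid: no → false
  damaged in transit: yes → true
  original tags attached: no → false
  item marked final-sale: no → false
  days since delivery ≥ 168 days: 131 ≥ 168 is false
  item price ≥ 417.93 USD: 1980.09 ≥ 417.93 is true
  return reason ∈ {defective, late}: wrong-item is not in the set → false
  days since delivery ≥ 174 days: 131 ≥ 174 is false
Combine:
[1.1.1.1.1.1] false OR true = true
[1.1.1.1.1.2] false AND true = false
[1.1.1.1.1] true OR false = true
[1.1.1.1] NOT true = false
[1.1.1] NOT false = true
[1.1] NOT true = false
[1.2.1] true AND false = false
[1.2.2] true AND false AND false = false
[1.2] false OR false = false
[1.3.1] true → false = false
[1.3.2.2] false OR false = false
[1.3.2] true OR false = true
[1.3] false OR true = true
[1] false OR false OR true = true
[root] NOT true = false
Overall: false → refused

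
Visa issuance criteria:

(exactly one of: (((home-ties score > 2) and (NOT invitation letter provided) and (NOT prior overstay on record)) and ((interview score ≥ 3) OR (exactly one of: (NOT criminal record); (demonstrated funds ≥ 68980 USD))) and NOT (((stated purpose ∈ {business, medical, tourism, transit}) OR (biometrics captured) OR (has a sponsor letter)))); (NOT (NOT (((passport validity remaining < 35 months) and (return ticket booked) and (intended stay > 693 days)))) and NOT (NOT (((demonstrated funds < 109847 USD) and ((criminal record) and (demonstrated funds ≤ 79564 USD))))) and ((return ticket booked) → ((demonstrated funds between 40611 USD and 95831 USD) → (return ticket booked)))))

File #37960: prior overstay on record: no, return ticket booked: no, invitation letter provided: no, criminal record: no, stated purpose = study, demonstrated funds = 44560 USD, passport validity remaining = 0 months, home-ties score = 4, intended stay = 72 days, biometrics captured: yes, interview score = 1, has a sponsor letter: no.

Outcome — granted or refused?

Refused

Atomic conditions:
  home-ties score > 2: 4 > 2 is true
  NOT invitation letter provided: no → true
  NOT prior overstay on record: no → true
  interview score ≥ 3: 1 ≥ 3 is false
  NOT criminal record: no → true
  demonstrated funds ≥ 68980 USD: 44560 ≥ 68980 is false
  stated purpose ∈ {business, medical, tourism, transit}: study is not in the set → false
  biometrics captured: yes → true
  has a sponsor letter: no → false
  passport validity remaining < 35 months: 0 < 35 is true
  return ticket booked: no → false
  intended stay > 693 days: 72 > 693 is false
  demonstrated funds < 109847 USD: 44560 < 109847 is true
  criminal record: no → false
  demonstrated funds ≤ 79564 USD: 44560 ≤ 79564 is true
  demonstrated funds between 40611 USD and 95831 USD: 44560 in [40611, 95831] is true
Combine:
[1.1] true AND true AND true = true
[1.2.2] exactly-one(true, false) = true
[1.2] false OR true = true
[1.3.1] false OR true OR false = true
[1.3] NOT true = false
[1] true AND true AND false = false
[2.1.1.1] true AND false AND false = false
[2.1.1] NOT false = true
[2.1] NOT true = false
[2.2.1.1.2] false AND true = false
[2.2.1.1] true AND false = false
[2.2.1] NOT false = true
[2.2] NOT true = false
[2.3.2] true → false = false
[2.3] false → false (antecedent false ⇒ implication holds) = true
[2] false AND false AND true = false
[root] exactly-one(false, false) = false
Overall: false → refused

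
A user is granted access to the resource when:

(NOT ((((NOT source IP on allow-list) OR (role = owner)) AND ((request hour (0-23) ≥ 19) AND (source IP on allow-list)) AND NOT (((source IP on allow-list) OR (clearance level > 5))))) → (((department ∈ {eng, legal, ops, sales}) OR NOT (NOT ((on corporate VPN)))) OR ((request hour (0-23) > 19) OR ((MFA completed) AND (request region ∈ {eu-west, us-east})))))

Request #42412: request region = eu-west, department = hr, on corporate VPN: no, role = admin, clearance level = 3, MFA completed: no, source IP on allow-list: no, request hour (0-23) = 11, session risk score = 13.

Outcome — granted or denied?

Denied

Atomic conditions:
  NOT source IP on allow-list: no → true
  role = owner: admin == owner is false
  request hour (0-23) ≥ 19: 11 ≥ 19 is false
  source IP on allow-list: no → false
  clearance level > 5: 3 > 5 is false
  department ∈ {eng, legal, ops, sales}: hr is not in the set → false
  on corporate VPN: no → false
  request hour (0-23) > 19: 11 > 19 is false
  MFA completed: no → false
  request region ∈ {eu-west, us-east}: eu-west is in the set → true
Combine:
[1.1.1] true OR false = true
[1.1.2] false AND false = false
[1.1.3.1] false OR false = false
[1.1.3] NOT false = true
[1.1] true AND false AND true = false
[1] NOT false = true
[2.1.2.1] NOT false = true
[2.1.2] NOT true = false
[2.1] false OR false = false
[2.2.2] false AND true = false
[2.2] false OR false = false
[2] false OR false = false
[root] true → false = false
Overall: false → denied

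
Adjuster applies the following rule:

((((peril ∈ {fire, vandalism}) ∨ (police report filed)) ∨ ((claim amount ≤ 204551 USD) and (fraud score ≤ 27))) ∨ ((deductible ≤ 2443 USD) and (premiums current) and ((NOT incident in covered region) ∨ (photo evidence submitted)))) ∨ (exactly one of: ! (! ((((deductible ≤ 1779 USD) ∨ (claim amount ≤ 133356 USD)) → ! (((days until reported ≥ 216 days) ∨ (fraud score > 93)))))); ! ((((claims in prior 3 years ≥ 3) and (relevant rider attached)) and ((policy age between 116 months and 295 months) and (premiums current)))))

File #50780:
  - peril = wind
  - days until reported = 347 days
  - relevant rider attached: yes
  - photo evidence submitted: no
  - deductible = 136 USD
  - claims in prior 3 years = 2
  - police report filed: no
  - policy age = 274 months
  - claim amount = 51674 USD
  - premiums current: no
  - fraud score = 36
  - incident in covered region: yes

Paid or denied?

Paid

Atomic conditions:
  peril ∈ {fire, vandalism}: wind is not in the set → false
  police report filed: no → false
  claim amount ≤ 204551 USD: 51674 ≤ 204551 is true
  fraud score ≤ 27: 36 ≤ 27 is false
  deductible ≤ 2443 USD: 136 ≤ 2443 is true
  premiums current: no → false
  NOT incident in covered region: yes → false
  photo evidence submitted: no → false
  deductible ≤ 1779 USD: 136 ≤ 1779 is true
  claim amount ≤ 133356 USD: 51674 ≤ 133356 is true
  days until reported ≥ 216 days: 347 ≥ 216 is true
  fraud score > 93: 36 > 93 is false
  claims in prior 3 years ≥ 3: 2 ≥ 3 is false
  relevant rider attached: yes → true
  policy age between 116 months and 295 months: 274 in [116, 295] is true
Combine:
[1.1.1] false OR false = false
[1.1.2] true AND false = false
[1.1] false OR false = false
[1.2.3] false OR false = false
[1.2] true AND false AND false = false
[1] false OR false = false
[2.1.1.1.1] true OR true = true
[2.1.1.1.2.1] true OR false = true
[2.1.1.1.2] NOT true = false
[2.1.1.1] true → false = false
[2.1.1] NOT false = true
[2.1] NOT true = false
[2.2.1.1] false AND true = false
[2.2.1.2] true AND false = false
[2.2.1] false AND false = false
[2.2] NOT false = true
[2] exactly-one(false, true) = true
[root] false OR true = true
Overall: true → paid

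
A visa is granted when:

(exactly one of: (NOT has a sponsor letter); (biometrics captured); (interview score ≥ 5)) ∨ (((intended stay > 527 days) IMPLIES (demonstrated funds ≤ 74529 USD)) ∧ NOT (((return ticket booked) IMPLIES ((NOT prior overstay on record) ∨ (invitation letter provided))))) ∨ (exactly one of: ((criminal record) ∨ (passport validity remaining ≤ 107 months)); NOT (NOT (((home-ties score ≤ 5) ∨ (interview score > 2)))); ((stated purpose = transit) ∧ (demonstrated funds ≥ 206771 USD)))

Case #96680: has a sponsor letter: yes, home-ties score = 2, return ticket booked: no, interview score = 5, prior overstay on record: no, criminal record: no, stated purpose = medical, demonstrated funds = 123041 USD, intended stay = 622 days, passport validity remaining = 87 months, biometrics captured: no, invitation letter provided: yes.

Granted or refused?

Atomic conditions:
  NOT has a sponsor letter: yes → false
  biometrics captured: no → false
  interview score ≥ 5: 5 ≥ 5 is true
  intended stay > 527 days: 622 > 527 is true
  demonstrated funds ≤ 74529 USD: 123041 ≤ 74529 is false
  return ticket booked: no → false
  NOT prior overstay on record: no → true
  invitation letter provided: yes → true
  criminal record: no → false
  passport validity remaining ≤ 107 months: 87 ≤ 107 is true
  home-ties score ≤ 5: 2 ≤ 5 is true
  interview score > 2: 5 > 2 is true
  stated purpose = transit: medical == transit is false
  demonstrated funds ≥ 206771 USD: 123041 ≥ 206771 is false
Combine:
[1] exactly-one(false, false, true) = true
[2.1] true → false = false
[2.2.1.2] true OR true = true
[2.2.1] false → true (antecedent false ⇒ implication holds) = true
[2.2] NOT true = false
[2] false AND false = false
[3.1] false OR true = true
[3.2.1.1] true OR true = true
[3.2.1] NOT true = false
[3.2] NOT false = true
[3.3] false AND false = false
[3] exactly-one(true, true, false) = false
[root] true OR false OR false = true
Overall: true → granted

Granted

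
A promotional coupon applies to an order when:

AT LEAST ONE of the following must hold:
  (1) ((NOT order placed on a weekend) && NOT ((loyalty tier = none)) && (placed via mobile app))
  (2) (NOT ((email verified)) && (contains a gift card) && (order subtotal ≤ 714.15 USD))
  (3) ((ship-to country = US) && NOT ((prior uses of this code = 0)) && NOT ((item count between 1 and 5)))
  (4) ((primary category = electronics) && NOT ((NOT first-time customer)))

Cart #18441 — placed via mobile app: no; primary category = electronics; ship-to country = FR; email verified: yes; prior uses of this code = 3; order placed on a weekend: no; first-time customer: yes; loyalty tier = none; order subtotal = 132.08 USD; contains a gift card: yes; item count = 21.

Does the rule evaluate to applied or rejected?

Atomic conditions:
  NOT order placed on a weekend: no → true
  loyalty tier = none: none == none is true
  placed via mobile app: no → false
  email verified: yes → true
  contains a gift card: yes → true
  order subtotal ≤ 714.15 USD: 132.08 ≤ 714.15 is true
  ship-to country = US: FR == US is false
  prior uses of this code = 0: 3 == 0 is false
  item count between 1 and 5: 21 in [1, 5] is false
  primary category = electronics: electronics == electronics is true
  NOT first-time customer: yes → false
Combine:
[1.2] NOT true = false
[1] true AND false AND false = false
[2.1] NOT true = false
[2] false AND true AND true = false
[3.2] NOT false = true
[3.3] NOT false = true
[3] false AND true AND true = false
[4.2] NOT false = true
[4] true AND true = true
[root] false OR false OR false OR true = true
Overall: true → applied

Applied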